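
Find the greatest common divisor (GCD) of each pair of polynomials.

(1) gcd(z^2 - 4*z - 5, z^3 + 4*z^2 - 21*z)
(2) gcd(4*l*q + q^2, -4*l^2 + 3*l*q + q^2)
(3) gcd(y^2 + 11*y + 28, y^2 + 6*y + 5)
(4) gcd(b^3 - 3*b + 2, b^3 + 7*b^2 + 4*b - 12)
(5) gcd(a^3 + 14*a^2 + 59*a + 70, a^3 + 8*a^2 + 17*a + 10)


(1) = 1
(2) = 4*l + q
(3) = 1
(4) = b^2 + b - 2
(5) = gcd((a + 2)*(a + 5)*(a + 7), (a + 1)*(a + 2)*(a + 5)) = a^2 + 7*a + 10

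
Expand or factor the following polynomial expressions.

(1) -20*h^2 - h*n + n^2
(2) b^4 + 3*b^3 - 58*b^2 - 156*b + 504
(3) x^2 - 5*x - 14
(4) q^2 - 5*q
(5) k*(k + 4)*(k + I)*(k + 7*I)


(1) = (-5*h + n)*(4*h + n)
(2) = (b - 7)*(b - 2)*(b + 6)^2
(3) = (x - 7)*(x + 2)
(4) = q*(q - 5)
(5) = k^4 + 4*k^3 + 8*I*k^3 - 7*k^2 + 32*I*k^2 - 28*k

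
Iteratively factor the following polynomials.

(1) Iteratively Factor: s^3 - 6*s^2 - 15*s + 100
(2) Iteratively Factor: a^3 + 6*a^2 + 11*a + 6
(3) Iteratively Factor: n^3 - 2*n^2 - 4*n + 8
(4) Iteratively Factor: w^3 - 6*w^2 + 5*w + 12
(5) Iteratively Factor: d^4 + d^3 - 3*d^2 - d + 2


(1) = (s + 4)*(s^2 - 10*s + 25) = (s - 5)*(s + 4)*(s - 5)
(2) = (a + 1)*(a^2 + 5*a + 6) = (a + 1)*(a + 2)*(a + 3)
(3) = (n - 2)*(n^2 - 4) = (n - 2)^2*(n + 2)
(4) = (w + 1)*(w^2 - 7*w + 12) = (w - 4)*(w + 1)*(w - 3)
(5) = (d + 2)*(d^3 - d^2 - d + 1) = (d - 1)*(d + 2)*(d^2 - 1) = (d - 1)*(d + 1)*(d + 2)*(d - 1)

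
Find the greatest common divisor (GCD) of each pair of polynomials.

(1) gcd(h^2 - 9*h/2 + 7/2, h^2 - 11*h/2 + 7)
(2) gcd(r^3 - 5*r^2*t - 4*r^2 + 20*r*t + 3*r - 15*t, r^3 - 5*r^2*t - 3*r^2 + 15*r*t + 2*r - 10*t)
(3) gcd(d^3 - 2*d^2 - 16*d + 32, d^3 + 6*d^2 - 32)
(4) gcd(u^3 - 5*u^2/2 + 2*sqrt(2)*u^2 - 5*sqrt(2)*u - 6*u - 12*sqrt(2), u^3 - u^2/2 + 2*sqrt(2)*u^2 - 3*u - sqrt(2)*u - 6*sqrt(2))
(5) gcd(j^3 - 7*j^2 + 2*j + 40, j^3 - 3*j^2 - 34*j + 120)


(1) = gcd((h - 7/2)*(h - 1), (h - 7/2)*(h - 2)) = h - 7/2
(2) = gcd((r - 3)*(r - 1)*(r - 5*t), (r - 2)*(r - 1)*(r - 5*t)) = r^2 - 5*r*t - r + 5*t
(3) = d^2 + 2*d - 8
(4) = u^2 + u*(3/2 + 2*sqrt(2)) + 3*sqrt(2)
(5) = j^2 - 9*j + 20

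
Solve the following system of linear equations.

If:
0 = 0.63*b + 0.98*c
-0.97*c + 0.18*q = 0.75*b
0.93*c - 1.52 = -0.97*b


Then:
b = 4.08
c = -2.63
q = 2.87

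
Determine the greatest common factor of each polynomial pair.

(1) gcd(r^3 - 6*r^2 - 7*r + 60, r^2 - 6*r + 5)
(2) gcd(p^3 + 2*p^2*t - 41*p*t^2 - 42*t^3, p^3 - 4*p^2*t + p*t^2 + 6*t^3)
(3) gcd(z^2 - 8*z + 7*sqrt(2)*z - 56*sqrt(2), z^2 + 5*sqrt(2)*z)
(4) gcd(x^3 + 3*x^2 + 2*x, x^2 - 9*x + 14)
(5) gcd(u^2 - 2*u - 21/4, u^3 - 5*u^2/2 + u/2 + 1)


(1) = gcd((r - 5)*(r - 4)*(r + 3), (r - 5)*(r - 1)) = r - 5
(2) = p + t
(3) = gcd((z - 8)*(z + 7*sqrt(2)), z*(z + 5*sqrt(2))) = 1
(4) = gcd(x*(x + 1)*(x + 2), (x - 7)*(x - 2)) = 1
(5) = 1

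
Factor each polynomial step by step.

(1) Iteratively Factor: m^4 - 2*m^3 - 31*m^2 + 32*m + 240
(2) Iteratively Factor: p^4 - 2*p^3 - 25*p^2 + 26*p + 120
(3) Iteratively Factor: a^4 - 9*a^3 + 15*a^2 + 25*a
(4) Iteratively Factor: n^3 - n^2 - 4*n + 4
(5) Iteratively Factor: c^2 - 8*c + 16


(1) = (m + 3)*(m^3 - 5*m^2 - 16*m + 80) = (m + 3)*(m + 4)*(m^2 - 9*m + 20) = (m - 5)*(m + 3)*(m + 4)*(m - 4)
(2) = (p - 5)*(p^3 + 3*p^2 - 10*p - 24) = (p - 5)*(p + 2)*(p^2 + p - 12) = (p - 5)*(p - 3)*(p + 2)*(p + 4)
(3) = (a)*(a^3 - 9*a^2 + 15*a + 25) = a*(a - 5)*(a^2 - 4*a - 5) = a*(a - 5)^2*(a + 1)
(4) = (n - 1)*(n^2 - 4) = (n - 1)*(n + 2)*(n - 2)
(5) = (c - 4)*(c - 4)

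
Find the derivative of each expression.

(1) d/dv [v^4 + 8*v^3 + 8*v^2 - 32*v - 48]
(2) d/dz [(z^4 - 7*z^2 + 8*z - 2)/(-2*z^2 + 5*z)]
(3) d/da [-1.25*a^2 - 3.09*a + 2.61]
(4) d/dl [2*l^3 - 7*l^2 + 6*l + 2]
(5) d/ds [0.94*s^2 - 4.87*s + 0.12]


(1) = 4*v^3 + 24*v^2 + 16*v - 32
(2) = (-4*z^5 + 15*z^4 - 19*z^2 - 8*z + 10)/(z^2*(4*z^2 - 20*z + 25))
(3) = -2.5*a - 3.09
(4) = 6*l^2 - 14*l + 6
(5) = 1.88*s - 4.87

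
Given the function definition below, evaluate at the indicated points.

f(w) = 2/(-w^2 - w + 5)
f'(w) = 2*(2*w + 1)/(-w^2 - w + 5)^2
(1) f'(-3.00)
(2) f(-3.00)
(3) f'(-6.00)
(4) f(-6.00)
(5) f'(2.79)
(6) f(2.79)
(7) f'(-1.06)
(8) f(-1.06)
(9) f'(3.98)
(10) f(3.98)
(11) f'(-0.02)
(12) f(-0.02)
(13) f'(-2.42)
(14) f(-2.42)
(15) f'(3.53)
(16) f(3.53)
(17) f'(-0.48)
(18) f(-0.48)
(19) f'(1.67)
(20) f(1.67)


(1) = -10.00
(2) = -2.00
(3) = -0.04
(4) = -0.08
(5) = 0.42
(6) = -0.36
(7) = -0.09
(8) = 0.41
(9) = 0.08
(10) = -0.13
(11) = 0.08
(12) = 0.40
(13) = -3.14
(14) = 1.28
(15) = 0.13
(16) = -0.18
(17) = 0.00
(18) = 0.38
(19) = 29.65
(20) = 3.70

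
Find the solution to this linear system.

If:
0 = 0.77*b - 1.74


Then:
b = 2.26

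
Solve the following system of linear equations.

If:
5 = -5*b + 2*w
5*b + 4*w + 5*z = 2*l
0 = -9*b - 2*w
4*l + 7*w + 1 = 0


Then:
b = -5/14
l = -49/16
w = 45/28
z = -603/280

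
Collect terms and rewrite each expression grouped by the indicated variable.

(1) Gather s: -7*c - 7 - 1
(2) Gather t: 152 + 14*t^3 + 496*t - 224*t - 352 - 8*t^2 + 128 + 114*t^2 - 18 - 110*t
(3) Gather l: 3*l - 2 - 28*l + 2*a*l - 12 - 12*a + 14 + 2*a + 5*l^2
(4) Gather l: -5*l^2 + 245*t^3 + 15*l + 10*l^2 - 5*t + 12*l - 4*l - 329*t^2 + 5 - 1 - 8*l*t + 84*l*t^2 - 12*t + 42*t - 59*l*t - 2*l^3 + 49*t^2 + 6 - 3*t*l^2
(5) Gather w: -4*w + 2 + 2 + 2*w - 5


(1) = -7*c - 8
(2) = 14*t^3 + 106*t^2 + 162*t - 90
(3) = -10*a + 5*l^2 + l*(2*a - 25)
(4) = -2*l^3 + l^2*(5 - 3*t) + l*(84*t^2 - 67*t + 23) + 245*t^3 - 280*t^2 + 25*t + 10
(5) = -2*w - 1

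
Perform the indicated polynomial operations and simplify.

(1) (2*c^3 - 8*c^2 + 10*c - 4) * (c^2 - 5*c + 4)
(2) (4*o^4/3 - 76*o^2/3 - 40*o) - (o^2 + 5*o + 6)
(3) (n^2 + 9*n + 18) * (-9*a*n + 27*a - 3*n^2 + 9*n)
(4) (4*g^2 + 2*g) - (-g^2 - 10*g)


(1) = 2*c^5 - 18*c^4 + 58*c^3 - 86*c^2 + 60*c - 16
(2) = 4*o^4/3 - 79*o^2/3 - 45*o - 6
(3) = -9*a*n^3 - 54*a*n^2 + 81*a*n + 486*a - 3*n^4 - 18*n^3 + 27*n^2 + 162*n
(4) = 5*g^2 + 12*g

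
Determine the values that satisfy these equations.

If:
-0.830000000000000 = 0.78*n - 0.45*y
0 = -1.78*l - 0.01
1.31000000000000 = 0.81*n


Then:
l = -0.01
n = 1.62
y = 4.65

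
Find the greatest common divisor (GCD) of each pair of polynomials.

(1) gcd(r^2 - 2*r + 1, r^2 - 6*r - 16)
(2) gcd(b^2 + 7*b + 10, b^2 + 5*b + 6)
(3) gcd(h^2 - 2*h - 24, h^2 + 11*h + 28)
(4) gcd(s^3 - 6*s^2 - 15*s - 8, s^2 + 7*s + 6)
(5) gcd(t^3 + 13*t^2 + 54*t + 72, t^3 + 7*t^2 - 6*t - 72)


(1) = 1
(2) = b + 2
(3) = gcd((h - 6)*(h + 4), (h + 4)*(h + 7)) = h + 4
(4) = s + 1
(5) = gcd((t + 3)*(t + 4)*(t + 6), (t - 3)*(t + 4)*(t + 6)) = t^2 + 10*t + 24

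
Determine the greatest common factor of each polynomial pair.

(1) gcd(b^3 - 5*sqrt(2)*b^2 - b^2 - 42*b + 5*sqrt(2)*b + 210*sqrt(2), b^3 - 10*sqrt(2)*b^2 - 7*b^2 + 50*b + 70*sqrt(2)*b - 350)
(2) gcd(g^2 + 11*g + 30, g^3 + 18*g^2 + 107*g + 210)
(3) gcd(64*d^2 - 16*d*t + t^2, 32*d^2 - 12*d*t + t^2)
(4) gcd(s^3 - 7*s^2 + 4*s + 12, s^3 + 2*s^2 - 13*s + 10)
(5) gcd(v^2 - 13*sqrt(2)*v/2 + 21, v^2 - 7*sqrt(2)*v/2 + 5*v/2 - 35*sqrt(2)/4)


(1) = gcd((b - 7)*(b + 6)*(b - 5*sqrt(2)), (b - 7)*(b - 5*sqrt(2))^2) = b^2 + b*(-5*sqrt(2) - 7) + 35*sqrt(2)
(2) = g^2 + 11*g + 30
(3) = -8*d + t
(4) = gcd((s - 6)*(s - 2)*(s + 1), (s - 2)*(s - 1)*(s + 5)) = s - 2
(5) = gcd((v - 7*sqrt(2)/2)*(v - 3*sqrt(2)), (v + 5/2)*(v - 7*sqrt(2)/2)) = v - 7*sqrt(2)/2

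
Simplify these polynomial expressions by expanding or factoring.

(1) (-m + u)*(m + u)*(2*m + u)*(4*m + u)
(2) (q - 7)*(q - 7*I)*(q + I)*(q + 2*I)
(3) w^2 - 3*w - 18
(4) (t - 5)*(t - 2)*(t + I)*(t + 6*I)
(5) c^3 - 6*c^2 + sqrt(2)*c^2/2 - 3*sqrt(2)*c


(1) = -8*m^4 - 6*m^3*u + 7*m^2*u^2 + 6*m*u^3 + u^4
(2) = q^4 - 7*q^3 - 4*I*q^3 + 19*q^2 + 28*I*q^2 - 133*q + 14*I*q - 98*I
(3) = (w - 6)*(w + 3)
(4) = t^4 - 7*t^3 + 7*I*t^3 + 4*t^2 - 49*I*t^2 + 42*t + 70*I*t - 60
(5) = c*(c - 6)*(c + sqrt(2)/2)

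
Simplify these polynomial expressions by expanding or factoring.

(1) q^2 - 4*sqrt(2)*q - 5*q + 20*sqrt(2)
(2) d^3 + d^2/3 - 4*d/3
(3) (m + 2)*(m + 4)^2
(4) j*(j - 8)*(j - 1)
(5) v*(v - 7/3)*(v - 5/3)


(1) = (q - 5)*(q - 4*sqrt(2))
(2) = d*(d - 1)*(d + 4/3)
(3) = m^3 + 10*m^2 + 32*m + 32
(4) = j^3 - 9*j^2 + 8*j
(5) = v^3 - 4*v^2 + 35*v/9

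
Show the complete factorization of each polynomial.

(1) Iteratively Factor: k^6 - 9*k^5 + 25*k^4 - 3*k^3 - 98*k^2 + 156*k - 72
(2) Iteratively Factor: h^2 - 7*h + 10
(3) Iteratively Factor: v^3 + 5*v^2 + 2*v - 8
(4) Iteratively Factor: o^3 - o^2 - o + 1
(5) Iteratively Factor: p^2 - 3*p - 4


(1) = (k - 3)*(k^5 - 6*k^4 + 7*k^3 + 18*k^2 - 44*k + 24) = (k - 3)*(k - 1)*(k^4 - 5*k^3 + 2*k^2 + 20*k - 24) = (k - 3)*(k - 1)*(k + 2)*(k^3 - 7*k^2 + 16*k - 12) = (k - 3)^2*(k - 1)*(k + 2)*(k^2 - 4*k + 4) = (k - 3)^2*(k - 2)*(k - 1)*(k + 2)*(k - 2)
(2) = (h - 5)*(h - 2)
(3) = (v - 1)*(v^2 + 6*v + 8) = (v - 1)*(v + 2)*(v + 4)
(4) = (o + 1)*(o^2 - 2*o + 1) = (o - 1)*(o + 1)*(o - 1)
(5) = (p - 4)*(p + 1)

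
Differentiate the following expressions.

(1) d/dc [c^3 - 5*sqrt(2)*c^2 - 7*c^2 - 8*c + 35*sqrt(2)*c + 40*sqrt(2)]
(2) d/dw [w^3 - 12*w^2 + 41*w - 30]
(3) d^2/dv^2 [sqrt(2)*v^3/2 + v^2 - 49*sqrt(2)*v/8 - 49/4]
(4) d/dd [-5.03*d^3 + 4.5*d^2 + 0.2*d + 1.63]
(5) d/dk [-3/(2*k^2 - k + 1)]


(1) = 3*c^2 - 10*sqrt(2)*c - 14*c - 8 + 35*sqrt(2)
(2) = 3*w^2 - 24*w + 41
(3) = 3*sqrt(2)*v + 2
(4) = -15.09*d^2 + 9.0*d + 0.2
(5) = 3*(4*k - 1)/(2*k^2 - k + 1)^2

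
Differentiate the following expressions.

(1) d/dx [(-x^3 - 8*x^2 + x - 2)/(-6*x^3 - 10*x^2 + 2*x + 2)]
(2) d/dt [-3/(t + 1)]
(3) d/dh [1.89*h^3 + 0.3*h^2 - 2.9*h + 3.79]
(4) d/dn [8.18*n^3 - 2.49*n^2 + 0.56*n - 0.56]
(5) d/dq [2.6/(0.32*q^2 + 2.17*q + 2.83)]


(1) = (-19*x^4 + 4*x^3 - 24*x^2 - 36*x + 3)/(2*(9*x^6 + 30*x^5 + 19*x^4 - 16*x^3 - 9*x^2 + 2*x + 1))
(2) = 3/(t + 1)^2
(3) = 5.67*h^2 + 0.6*h - 2.9
(4) = 24.54*n^2 - 4.98*n + 0.56
(5) = (-1.664*q - 5.642)/(0.32*q^2 + 2.17*q + 2.83)^2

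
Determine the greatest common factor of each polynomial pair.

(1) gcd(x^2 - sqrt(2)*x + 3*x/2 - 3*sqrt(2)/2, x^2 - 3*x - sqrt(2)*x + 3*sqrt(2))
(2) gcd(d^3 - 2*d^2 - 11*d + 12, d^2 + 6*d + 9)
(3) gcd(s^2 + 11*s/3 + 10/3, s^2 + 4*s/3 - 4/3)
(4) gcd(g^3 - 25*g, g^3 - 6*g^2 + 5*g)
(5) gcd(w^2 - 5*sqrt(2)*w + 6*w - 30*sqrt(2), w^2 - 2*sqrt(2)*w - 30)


(1) = gcd((x + 3/2)*(x - sqrt(2)), (x - 3)*(x - sqrt(2))) = x - sqrt(2)
(2) = gcd((d - 4)*(d - 1)*(d + 3), (d + 3)^2) = d + 3
(3) = s + 2
(4) = g^2 - 5*g
(5) = gcd((w + 6)*(w - 5*sqrt(2)), (w - 5*sqrt(2))*(w + 3*sqrt(2))) = w - 5*sqrt(2)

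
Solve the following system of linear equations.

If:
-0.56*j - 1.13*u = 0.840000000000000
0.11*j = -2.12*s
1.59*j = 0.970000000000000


Then:
j = 0.61
s = -0.03
u = -1.05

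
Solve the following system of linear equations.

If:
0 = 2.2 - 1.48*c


Then:
c = 1.49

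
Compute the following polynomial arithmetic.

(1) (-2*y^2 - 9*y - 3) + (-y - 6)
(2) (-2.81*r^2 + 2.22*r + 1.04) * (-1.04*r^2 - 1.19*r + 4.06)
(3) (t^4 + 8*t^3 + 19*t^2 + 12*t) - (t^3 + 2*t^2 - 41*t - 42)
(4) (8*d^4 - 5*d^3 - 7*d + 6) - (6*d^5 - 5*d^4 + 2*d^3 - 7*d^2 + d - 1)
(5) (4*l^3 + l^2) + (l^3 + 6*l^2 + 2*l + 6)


(1) = -2*y^2 - 10*y - 9
(2) = 2.9224*r^4 + 1.0351*r^3 - 15.132*r^2 + 7.7756*r + 4.2224
(3) = t^4 + 7*t^3 + 17*t^2 + 53*t + 42
(4) = -6*d^5 + 13*d^4 - 7*d^3 + 7*d^2 - 8*d + 7
(5) = 5*l^3 + 7*l^2 + 2*l + 6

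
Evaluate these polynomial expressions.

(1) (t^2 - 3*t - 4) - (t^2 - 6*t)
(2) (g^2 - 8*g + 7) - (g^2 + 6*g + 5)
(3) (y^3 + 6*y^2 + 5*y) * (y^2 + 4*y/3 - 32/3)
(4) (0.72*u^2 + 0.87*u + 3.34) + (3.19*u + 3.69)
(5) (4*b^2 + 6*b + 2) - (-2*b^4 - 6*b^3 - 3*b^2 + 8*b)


(1) = 3*t - 4
(2) = 2 - 14*g
(3) = y^5 + 22*y^4/3 + 7*y^3/3 - 172*y^2/3 - 160*y/3
(4) = 0.72*u^2 + 4.06*u + 7.03
(5) = 2*b^4 + 6*b^3 + 7*b^2 - 2*b + 2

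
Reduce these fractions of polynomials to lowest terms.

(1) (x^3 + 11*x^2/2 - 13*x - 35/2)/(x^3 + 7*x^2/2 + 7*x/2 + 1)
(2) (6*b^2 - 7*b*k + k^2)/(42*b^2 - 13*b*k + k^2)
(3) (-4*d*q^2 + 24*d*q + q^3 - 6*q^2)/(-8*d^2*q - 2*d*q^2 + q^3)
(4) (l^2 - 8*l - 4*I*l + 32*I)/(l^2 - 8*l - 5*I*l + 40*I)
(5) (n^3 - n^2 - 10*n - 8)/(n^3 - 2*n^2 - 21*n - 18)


(1) = (2*x^2 + 9*x - 35)/(2*x^2 + 5*x + 2)
(2) = (b - k)/(7*b - k)
(3) = (q - 6)/(2*d + q)
(4) = (l - 4*I)/(l - 5*I)
(5) = (n^2 - 2*n - 8)/(n^2 - 3*n - 18)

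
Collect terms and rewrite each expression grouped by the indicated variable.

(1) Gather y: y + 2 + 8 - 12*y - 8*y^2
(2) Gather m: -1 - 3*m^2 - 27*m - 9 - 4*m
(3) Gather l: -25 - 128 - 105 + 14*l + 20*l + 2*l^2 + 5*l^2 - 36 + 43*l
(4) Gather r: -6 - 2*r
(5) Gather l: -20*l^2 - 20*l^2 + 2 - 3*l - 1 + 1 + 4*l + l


(1) = -8*y^2 - 11*y + 10
(2) = -3*m^2 - 31*m - 10
(3) = 7*l^2 + 77*l - 294
(4) = -2*r - 6
(5) = -40*l^2 + 2*l + 2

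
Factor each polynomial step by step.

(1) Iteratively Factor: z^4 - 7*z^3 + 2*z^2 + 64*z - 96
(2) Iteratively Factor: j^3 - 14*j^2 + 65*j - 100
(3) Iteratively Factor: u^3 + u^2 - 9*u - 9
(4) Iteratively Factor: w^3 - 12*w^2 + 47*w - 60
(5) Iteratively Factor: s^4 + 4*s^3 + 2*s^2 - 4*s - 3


(1) = (z + 3)*(z^3 - 10*z^2 + 32*z - 32) = (z - 4)*(z + 3)*(z^2 - 6*z + 8) = (z - 4)*(z - 2)*(z + 3)*(z - 4)
(2) = (j - 5)*(j^2 - 9*j + 20) = (j - 5)*(j - 4)*(j - 5)
(3) = (u + 3)*(u^2 - 2*u - 3) = (u + 1)*(u + 3)*(u - 3)
(4) = (w - 5)*(w^2 - 7*w + 12) = (w - 5)*(w - 3)*(w - 4)
(5) = (s - 1)*(s^3 + 5*s^2 + 7*s + 3) = (s - 1)*(s + 1)*(s^2 + 4*s + 3) = (s - 1)*(s + 1)^2*(s + 3)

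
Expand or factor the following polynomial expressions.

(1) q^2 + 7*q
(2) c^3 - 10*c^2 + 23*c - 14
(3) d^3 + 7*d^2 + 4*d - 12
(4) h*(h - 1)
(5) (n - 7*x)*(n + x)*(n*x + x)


(1) = q*(q + 7)
(2) = (c - 7)*(c - 2)*(c - 1)
(3) = (d - 1)*(d + 2)*(d + 6)
(4) = h^2 - h
(5) = n^3*x - 6*n^2*x^2 + n^2*x - 7*n*x^3 - 6*n*x^2 - 7*x^3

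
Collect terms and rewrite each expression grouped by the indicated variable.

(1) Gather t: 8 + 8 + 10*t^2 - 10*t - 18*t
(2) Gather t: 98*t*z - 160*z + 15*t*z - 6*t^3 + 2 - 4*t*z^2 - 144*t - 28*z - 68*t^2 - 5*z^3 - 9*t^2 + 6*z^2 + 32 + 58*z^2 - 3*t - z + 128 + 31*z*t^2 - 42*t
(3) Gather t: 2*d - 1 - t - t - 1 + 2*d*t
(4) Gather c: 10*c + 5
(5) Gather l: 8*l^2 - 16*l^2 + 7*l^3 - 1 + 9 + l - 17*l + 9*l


(1) = 10*t^2 - 28*t + 16
(2) = -6*t^3 + t^2*(31*z - 77) + t*(-4*z^2 + 113*z - 189) - 5*z^3 + 64*z^2 - 189*z + 162
(3) = 2*d + t*(2*d - 2) - 2
(4) = 10*c + 5
(5) = 7*l^3 - 8*l^2 - 7*l + 8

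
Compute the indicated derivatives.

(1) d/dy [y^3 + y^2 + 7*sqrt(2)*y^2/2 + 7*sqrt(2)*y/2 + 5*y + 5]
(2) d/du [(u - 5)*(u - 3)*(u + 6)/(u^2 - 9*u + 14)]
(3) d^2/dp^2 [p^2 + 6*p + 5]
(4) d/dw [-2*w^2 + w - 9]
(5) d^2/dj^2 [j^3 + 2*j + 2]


(1) = 3*y^2 + 2*y + 7*sqrt(2)*y + 7*sqrt(2)/2 + 5
(2) = (u^4 - 18*u^3 + 93*u^2 - 236*u + 348)/(u^4 - 18*u^3 + 109*u^2 - 252*u + 196)
(3) = 2
(4) = 1 - 4*w
(5) = 6*j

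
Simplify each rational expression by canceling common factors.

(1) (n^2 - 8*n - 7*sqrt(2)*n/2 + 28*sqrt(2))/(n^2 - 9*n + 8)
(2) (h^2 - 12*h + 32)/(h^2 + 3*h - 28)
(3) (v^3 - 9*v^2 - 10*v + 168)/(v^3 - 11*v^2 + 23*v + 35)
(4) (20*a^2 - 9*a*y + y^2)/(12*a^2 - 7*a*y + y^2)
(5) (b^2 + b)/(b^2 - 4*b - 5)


(1) = (2*n - 7*sqrt(2))/(2*n - 2)
(2) = (h - 8)/(h + 7)
(3) = (v^2 - 2*v - 24)/(v^2 - 4*v - 5)
(4) = (-5*a + y)/(-3*a + y)
(5) = b/(b - 5)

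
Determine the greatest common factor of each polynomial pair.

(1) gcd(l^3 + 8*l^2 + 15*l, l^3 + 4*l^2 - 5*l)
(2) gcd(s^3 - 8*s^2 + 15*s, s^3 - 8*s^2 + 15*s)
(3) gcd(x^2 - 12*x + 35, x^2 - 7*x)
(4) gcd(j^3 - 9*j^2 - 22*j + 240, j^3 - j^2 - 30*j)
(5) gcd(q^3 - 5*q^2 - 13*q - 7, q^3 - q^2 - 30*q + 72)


(1) = gcd(l*(l + 3)*(l + 5), l*(l - 1)*(l + 5)) = l^2 + 5*l
(2) = s^3 - 8*s^2 + 15*s
(3) = x - 7
(4) = gcd((j - 8)*(j - 6)*(j + 5), j*(j - 6)*(j + 5)) = j^2 - j - 30
(5) = 1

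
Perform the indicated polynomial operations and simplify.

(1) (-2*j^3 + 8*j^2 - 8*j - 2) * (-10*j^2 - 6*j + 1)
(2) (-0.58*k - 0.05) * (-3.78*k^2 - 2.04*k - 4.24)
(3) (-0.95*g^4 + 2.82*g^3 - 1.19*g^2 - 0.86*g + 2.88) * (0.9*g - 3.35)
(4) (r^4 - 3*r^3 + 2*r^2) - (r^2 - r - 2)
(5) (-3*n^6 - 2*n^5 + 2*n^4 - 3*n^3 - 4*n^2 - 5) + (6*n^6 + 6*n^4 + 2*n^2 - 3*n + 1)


(1) = 20*j^5 - 68*j^4 + 30*j^3 + 76*j^2 + 4*j - 2
(2) = 2.1924*k^3 + 1.3722*k^2 + 2.5612*k + 0.212
(3) = -0.855*g^5 + 5.7205*g^4 - 10.518*g^3 + 3.2125*g^2 + 5.473*g - 9.648
(4) = r^4 - 3*r^3 + r^2 + r + 2
(5) = 3*n^6 - 2*n^5 + 8*n^4 - 3*n^3 - 2*n^2 - 3*n - 4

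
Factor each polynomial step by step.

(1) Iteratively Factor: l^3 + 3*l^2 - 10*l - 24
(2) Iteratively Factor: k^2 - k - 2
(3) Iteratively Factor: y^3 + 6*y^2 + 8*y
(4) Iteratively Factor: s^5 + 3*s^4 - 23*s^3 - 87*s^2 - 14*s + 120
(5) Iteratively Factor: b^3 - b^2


(1) = (l - 3)*(l^2 + 6*l + 8) = (l - 3)*(l + 2)*(l + 4)
(2) = (k + 1)*(k - 2)
(3) = (y + 4)*(y^2 + 2*y) = (y + 2)*(y + 4)*(y)
(4) = (s + 4)*(s^4 - s^3 - 19*s^2 - 11*s + 30) = (s + 3)*(s + 4)*(s^3 - 4*s^2 - 7*s + 10) = (s - 1)*(s + 3)*(s + 4)*(s^2 - 3*s - 10) = (s - 5)*(s - 1)*(s + 3)*(s + 4)*(s + 2)
(5) = (b - 1)*(b^2) = b*(b - 1)*(b)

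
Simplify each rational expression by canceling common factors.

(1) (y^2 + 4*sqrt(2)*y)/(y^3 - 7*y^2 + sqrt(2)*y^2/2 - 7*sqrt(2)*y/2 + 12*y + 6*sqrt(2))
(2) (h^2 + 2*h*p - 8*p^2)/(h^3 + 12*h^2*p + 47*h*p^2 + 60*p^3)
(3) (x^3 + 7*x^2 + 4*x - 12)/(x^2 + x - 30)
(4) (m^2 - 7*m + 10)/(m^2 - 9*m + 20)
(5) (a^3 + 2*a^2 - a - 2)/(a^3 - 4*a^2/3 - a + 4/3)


(1) = (2*y^2 + 8*sqrt(2)*y)/(2*y^3 + y^2*(-14 + sqrt(2)) + y*(24 - 7*sqrt(2)) + 12*sqrt(2))
(2) = (h - 2*p)/(h^2 + 8*h*p + 15*p^2)
(3) = (x^2 + x - 2)/(x - 5)
(4) = (m - 2)/(m - 4)
(5) = (3*a + 6)/(3*a - 4)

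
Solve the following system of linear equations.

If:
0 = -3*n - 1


Then:
n = -1/3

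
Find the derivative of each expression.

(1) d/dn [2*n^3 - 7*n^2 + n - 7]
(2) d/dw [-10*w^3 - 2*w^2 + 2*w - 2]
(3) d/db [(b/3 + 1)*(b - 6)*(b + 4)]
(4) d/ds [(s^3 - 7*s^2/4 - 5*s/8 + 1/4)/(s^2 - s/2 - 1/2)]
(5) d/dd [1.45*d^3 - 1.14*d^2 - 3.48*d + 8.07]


(1) = 6*n^2 - 14*n + 1
(2) = -30*w^2 - 4*w + 2
(3) = b^2 + 2*b/3 - 10
(4) = (s^2 - 2*s + 7/4)/(s^2 - 2*s + 1)
(5) = 4.35*d^2 - 2.28*d - 3.48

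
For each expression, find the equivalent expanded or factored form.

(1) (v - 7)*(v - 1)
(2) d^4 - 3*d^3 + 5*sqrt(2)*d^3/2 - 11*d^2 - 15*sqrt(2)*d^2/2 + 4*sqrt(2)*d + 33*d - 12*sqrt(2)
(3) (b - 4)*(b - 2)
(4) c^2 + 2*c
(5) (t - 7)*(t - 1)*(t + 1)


(1) = v^2 - 8*v + 7
(2) = (d - 3)*(d - sqrt(2))*(d - sqrt(2)/2)*(d + 4*sqrt(2))
(3) = b^2 - 6*b + 8
(4) = c*(c + 2)
(5) = t^3 - 7*t^2 - t + 7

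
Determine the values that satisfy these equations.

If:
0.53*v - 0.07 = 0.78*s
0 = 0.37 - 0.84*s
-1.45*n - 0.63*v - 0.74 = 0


Then:
n = -0.85
s = 0.44
v = 0.78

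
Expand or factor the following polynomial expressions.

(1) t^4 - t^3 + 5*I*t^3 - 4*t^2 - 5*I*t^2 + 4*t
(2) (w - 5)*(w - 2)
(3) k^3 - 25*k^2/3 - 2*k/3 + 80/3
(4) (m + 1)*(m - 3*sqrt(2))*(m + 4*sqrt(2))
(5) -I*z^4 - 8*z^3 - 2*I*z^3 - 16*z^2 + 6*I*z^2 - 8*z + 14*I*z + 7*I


(1) = t*(t - 1)*(t + I)*(t + 4*I)
(2) = w^2 - 7*w + 10
(3) = (k - 8)*(k - 2)*(k + 5/3)
(4) = m^3 + m^2 + sqrt(2)*m^2 - 24*m + sqrt(2)*m - 24
(5) = (z + 1)*(z - 7*I)*(z - I)*(-I*z - I)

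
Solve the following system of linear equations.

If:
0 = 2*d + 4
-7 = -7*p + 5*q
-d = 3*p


Then:
d = -2
p = 2/3
q = -7/15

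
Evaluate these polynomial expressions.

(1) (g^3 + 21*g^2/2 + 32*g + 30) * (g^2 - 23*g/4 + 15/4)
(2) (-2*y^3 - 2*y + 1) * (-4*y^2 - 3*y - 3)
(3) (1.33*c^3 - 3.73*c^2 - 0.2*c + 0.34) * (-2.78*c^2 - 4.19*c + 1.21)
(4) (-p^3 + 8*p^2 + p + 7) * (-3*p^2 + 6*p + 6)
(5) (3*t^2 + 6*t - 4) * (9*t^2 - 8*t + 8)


(1) = g^5 + 19*g^4/4 - 197*g^3/8 - 917*g^2/8 - 105*g/2 + 225/2
(2) = 8*y^5 + 6*y^4 + 14*y^3 + 2*y^2 + 3*y - 3
(3) = -3.6974*c^5 + 4.7967*c^4 + 17.794*c^3 - 4.6205*c^2 - 1.6666*c + 0.4114
(4) = 3*p^5 - 30*p^4 + 39*p^3 + 33*p^2 + 48*p + 42
(5) = 27*t^4 + 30*t^3 - 60*t^2 + 80*t - 32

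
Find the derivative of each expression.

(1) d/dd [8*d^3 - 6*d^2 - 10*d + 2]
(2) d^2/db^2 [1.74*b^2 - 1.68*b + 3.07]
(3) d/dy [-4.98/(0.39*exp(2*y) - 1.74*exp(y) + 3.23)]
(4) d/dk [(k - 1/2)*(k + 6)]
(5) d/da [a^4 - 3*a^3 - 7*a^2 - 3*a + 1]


(1) = 24*d^2 - 12*d - 10
(2) = 3.48000000000000
(3) = (3.8844*exp(y) - 8.6652)*exp(y)/(0.39*exp(2*y) - 1.74*exp(y) + 3.23)^2
(4) = 2*k + 11/2
(5) = 4*a^3 - 9*a^2 - 14*a - 3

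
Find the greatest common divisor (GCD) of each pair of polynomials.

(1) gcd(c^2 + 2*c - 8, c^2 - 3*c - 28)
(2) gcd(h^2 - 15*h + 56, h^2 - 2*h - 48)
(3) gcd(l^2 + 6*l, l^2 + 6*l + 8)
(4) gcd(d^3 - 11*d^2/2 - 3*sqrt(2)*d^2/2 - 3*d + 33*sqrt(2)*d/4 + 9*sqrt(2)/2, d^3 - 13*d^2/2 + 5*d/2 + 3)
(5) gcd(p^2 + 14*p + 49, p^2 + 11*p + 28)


(1) = gcd((c - 2)*(c + 4), (c - 7)*(c + 4)) = c + 4
(2) = h - 8
(3) = 1
(4) = d^2 - 11*d/2 - 3
(5) = p + 7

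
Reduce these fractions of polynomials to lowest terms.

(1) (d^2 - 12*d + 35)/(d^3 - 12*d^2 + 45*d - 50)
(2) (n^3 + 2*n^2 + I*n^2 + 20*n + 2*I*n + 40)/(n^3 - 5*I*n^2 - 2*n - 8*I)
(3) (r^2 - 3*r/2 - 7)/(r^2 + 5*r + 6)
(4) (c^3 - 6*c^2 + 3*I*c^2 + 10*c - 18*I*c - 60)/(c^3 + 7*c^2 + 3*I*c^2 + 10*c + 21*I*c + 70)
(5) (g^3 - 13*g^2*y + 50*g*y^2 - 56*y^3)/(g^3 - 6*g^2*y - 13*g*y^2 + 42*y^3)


(1) = (d - 7)/(d^2 - 7*d + 10)
(2) = (n^2 + n*(2 + 5*I) + 10*I)/(n^2 - I*n + 2)
(3) = (2*r - 7)/(2*r + 6)
(4) = (c - 6)/(c + 7)
(5) = (g - 4*y)/(g + 3*y)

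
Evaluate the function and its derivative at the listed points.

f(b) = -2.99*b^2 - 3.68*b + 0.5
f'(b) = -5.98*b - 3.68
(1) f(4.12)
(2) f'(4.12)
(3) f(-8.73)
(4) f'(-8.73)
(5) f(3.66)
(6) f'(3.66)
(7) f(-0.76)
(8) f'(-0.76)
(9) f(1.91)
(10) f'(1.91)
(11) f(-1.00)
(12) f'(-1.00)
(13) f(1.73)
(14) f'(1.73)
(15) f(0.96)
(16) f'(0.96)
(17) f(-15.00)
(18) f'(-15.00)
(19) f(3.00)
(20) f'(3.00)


(1) = -65.42
(2) = -28.32
(3) = -195.25
(4) = 48.53
(5) = -53.02
(6) = -25.57
(7) = 1.57
(8) = 0.86
(9) = -17.44
(10) = -15.10
(11) = 1.19
(12) = 2.30
(13) = -14.82
(14) = -14.03
(15) = -5.79
(16) = -9.42
(17) = -617.05
(18) = 86.02
(19) = -37.45
(20) = -21.62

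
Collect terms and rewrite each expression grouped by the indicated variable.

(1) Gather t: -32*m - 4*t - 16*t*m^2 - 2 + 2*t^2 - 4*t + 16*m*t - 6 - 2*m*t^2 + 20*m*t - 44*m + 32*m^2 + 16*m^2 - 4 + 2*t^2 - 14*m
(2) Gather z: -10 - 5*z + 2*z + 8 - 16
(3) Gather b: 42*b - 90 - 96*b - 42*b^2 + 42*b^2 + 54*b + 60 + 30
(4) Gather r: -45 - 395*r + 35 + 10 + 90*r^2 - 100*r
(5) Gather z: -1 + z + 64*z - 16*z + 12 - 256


(1) = 48*m^2 - 90*m + t^2*(4 - 2*m) + t*(-16*m^2 + 36*m - 8) - 12
(2) = -3*z - 18
(3) = 0
(4) = 90*r^2 - 495*r
(5) = 49*z - 245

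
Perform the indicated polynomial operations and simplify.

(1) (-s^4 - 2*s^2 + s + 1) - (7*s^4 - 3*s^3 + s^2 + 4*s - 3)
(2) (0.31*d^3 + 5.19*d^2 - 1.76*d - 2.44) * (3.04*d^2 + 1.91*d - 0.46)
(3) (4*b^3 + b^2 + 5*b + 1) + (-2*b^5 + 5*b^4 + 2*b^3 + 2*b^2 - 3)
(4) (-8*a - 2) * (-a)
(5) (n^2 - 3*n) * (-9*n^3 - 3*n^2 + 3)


(1) = -8*s^4 + 3*s^3 - 3*s^2 - 3*s + 4
(2) = 0.9424*d^5 + 16.3697*d^4 + 4.4199*d^3 - 13.1666*d^2 - 3.8508*d + 1.1224
(3) = -2*b^5 + 5*b^4 + 6*b^3 + 3*b^2 + 5*b - 2
(4) = 8*a^2 + 2*a
(5) = -9*n^5 + 24*n^4 + 9*n^3 + 3*n^2 - 9*n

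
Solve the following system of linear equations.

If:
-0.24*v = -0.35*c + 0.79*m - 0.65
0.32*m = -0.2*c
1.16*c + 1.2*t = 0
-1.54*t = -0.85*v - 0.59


Then:
c = -0.65
m = 0.40
t = 0.62
v = 0.44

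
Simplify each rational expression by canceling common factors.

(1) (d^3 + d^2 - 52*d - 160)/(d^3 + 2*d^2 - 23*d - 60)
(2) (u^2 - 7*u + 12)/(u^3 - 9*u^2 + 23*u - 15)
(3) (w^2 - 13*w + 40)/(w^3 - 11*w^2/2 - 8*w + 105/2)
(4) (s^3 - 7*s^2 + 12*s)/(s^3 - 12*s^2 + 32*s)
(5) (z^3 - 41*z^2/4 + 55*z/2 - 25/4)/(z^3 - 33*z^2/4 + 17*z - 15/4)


(1) = (d^2 - 3*d - 40)/(d^2 - 2*d - 15)
(2) = (u - 4)/(u^2 - 6*u + 5)
(3) = (2*w - 16)/(2*w^2 - w - 21)
(4) = (s - 3)/(s - 8)
(5) = (z - 5)/(z - 3)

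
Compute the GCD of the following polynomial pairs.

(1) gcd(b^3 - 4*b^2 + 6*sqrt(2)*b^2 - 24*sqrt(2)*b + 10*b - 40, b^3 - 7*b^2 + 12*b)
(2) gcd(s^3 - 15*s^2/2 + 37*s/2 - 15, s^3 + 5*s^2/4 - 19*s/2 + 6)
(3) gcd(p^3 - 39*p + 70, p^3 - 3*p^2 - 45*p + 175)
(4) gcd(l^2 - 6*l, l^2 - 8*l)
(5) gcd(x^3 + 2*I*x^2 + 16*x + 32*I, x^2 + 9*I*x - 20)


(1) = b - 4
(2) = gcd((s - 3)*(s - 5/2)*(s - 2), (s - 2)*(s - 3/4)*(s + 4)) = s - 2
(3) = gcd((p - 5)*(p - 2)*(p + 7), (p - 5)^2*(p + 7)) = p^2 + 2*p - 35
(4) = gcd(l*(l - 6), l*(l - 8)) = l
(5) = x + 4*I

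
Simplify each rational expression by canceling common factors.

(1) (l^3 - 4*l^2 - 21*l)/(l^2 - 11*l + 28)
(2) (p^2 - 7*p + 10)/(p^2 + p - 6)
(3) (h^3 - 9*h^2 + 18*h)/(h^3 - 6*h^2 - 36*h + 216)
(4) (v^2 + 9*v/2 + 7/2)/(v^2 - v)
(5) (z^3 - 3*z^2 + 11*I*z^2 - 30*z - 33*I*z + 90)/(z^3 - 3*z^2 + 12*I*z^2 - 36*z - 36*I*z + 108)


(1) = (l^2 + 3*l)/(l - 4)
(2) = (p - 5)/(p + 3)
(3) = (h^2 - 3*h)/(h^2 - 36)
(4) = (2*v^2 + 9*v + 7)/(2*v^2 - 2*v)
(5) = (z + 5*I)/(z + 6*I)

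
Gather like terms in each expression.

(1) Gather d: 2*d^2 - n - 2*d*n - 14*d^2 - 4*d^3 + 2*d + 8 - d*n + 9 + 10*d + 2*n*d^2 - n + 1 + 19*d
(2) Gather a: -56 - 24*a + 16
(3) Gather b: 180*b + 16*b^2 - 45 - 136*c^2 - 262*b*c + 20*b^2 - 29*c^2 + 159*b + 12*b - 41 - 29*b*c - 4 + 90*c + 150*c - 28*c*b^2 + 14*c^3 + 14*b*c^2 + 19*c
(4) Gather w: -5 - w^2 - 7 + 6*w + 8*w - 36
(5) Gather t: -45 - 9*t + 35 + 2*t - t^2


(1) = -4*d^3 + d^2*(2*n - 12) + d*(31 - 3*n) - 2*n + 18
(2) = -24*a - 40
(3) = b^2*(36 - 28*c) + b*(14*c^2 - 291*c + 351) + 14*c^3 - 165*c^2 + 259*c - 90
(4) = -w^2 + 14*w - 48
(5) = -t^2 - 7*t - 10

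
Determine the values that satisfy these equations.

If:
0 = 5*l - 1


Then:
l = 1/5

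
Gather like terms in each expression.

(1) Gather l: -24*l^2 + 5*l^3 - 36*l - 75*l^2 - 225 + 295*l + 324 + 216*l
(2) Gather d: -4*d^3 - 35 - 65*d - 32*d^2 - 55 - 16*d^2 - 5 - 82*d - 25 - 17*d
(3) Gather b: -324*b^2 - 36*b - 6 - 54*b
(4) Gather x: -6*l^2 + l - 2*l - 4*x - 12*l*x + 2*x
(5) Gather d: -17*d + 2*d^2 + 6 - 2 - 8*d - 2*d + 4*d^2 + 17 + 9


(1) = 5*l^3 - 99*l^2 + 475*l + 99
(2) = -4*d^3 - 48*d^2 - 164*d - 120
(3) = -324*b^2 - 90*b - 6
(4) = -6*l^2 - l + x*(-12*l - 2)
(5) = 6*d^2 - 27*d + 30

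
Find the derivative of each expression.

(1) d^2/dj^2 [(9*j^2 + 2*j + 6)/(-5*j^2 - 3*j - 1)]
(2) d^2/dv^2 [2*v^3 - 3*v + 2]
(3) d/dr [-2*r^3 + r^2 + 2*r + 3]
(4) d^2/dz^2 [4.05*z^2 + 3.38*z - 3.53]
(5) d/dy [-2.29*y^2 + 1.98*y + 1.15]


(1) = 2*(85*j^3 - 315*j^2 - 240*j - 27)/(125*j^6 + 225*j^5 + 210*j^4 + 117*j^3 + 42*j^2 + 9*j + 1)
(2) = 12*v
(3) = -6*r^2 + 2*r + 2
(4) = 8.10000000000000
(5) = 1.98 - 4.58*y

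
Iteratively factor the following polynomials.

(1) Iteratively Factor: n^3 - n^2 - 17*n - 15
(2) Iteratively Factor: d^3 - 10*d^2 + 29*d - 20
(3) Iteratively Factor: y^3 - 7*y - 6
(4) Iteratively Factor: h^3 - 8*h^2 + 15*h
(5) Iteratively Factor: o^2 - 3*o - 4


(1) = (n + 3)*(n^2 - 4*n - 5) = (n - 5)*(n + 3)*(n + 1)
(2) = (d - 5)*(d^2 - 5*d + 4) = (d - 5)*(d - 4)*(d - 1)
(3) = (y - 3)*(y^2 + 3*y + 2) = (y - 3)*(y + 2)*(y + 1)
(4) = (h)*(h^2 - 8*h + 15) = h*(h - 5)*(h - 3)
(5) = (o + 1)*(o - 4)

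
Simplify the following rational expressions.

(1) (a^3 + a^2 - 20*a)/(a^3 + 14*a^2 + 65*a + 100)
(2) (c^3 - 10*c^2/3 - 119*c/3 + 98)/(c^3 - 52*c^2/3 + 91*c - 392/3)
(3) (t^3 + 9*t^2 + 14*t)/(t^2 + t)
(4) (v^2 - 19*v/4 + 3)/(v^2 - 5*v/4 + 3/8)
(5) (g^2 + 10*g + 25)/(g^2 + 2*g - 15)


(1) = (a^2 - 4*a)/(a^2 + 9*a + 20)
(2) = (c + 6)/(c - 8)
(3) = (t^2 + 9*t + 14)/(t + 1)
(4) = (2*v - 8)/(2*v - 1)
(5) = (g + 5)/(g - 3)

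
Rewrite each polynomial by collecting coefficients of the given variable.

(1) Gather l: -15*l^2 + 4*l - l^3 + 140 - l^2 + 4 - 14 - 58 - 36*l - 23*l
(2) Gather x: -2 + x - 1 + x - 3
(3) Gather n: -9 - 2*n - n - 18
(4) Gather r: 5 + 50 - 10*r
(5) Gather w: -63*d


(1) = -l^3 - 16*l^2 - 55*l + 72
(2) = 2*x - 6
(3) = -3*n - 27
(4) = 55 - 10*r
(5) = -63*d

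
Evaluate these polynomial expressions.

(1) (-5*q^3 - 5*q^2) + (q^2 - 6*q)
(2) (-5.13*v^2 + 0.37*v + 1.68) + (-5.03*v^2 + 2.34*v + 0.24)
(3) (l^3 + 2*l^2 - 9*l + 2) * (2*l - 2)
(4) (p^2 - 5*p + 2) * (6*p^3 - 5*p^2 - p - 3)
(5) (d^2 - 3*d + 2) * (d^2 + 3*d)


(1) = -5*q^3 - 4*q^2 - 6*q
(2) = -10.16*v^2 + 2.71*v + 1.92
(3) = 2*l^4 + 2*l^3 - 22*l^2 + 22*l - 4
(4) = 6*p^5 - 35*p^4 + 36*p^3 - 8*p^2 + 13*p - 6
(5) = d^4 - 7*d^2 + 6*d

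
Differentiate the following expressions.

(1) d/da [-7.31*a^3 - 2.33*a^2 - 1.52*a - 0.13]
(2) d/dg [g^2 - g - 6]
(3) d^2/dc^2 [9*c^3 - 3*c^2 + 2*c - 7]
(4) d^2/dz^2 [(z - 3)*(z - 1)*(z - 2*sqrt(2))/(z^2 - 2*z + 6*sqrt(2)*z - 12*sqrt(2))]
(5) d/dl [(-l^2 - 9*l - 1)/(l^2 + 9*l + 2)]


(1) = -21.93*a^2 - 4.66*a - 1.52
(2) = 2*g - 1
(3) = 54*c - 6
(4) = 2*(16*sqrt(2)*z^3 + 95*z^3 - 576*z^2 - 90*sqrt(2)*z^2 + 144*sqrt(2)*z + 1224*z - 960 + 48*sqrt(2))/(z^6 - 6*z^5 + 18*sqrt(2)*z^5 - 108*sqrt(2)*z^4 + 228*z^4 - 1304*z^3 + 648*sqrt(2)*z^3 - 2736*sqrt(2)*z^2 + 2592*z^2 - 1728*z + 5184*sqrt(2)*z - 3456*sqrt(2))
(5) = (-2*l - 9)/(l^4 + 18*l^3 + 85*l^2 + 36*l + 4)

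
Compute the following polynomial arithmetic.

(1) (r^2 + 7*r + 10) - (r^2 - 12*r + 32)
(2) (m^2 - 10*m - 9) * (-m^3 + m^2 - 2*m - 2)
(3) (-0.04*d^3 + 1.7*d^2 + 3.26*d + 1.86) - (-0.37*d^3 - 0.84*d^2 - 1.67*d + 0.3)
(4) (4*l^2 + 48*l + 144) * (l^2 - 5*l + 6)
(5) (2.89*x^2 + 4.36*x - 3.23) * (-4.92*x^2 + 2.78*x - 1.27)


(1) = 19*r - 22
(2) = -m^5 + 11*m^4 - 3*m^3 + 9*m^2 + 38*m + 18
(3) = 0.33*d^3 + 2.54*d^2 + 4.93*d + 1.56
(4) = 4*l^4 + 28*l^3 - 72*l^2 - 432*l + 864
(5) = -14.2188*x^4 - 13.417*x^3 + 24.3421*x^2 - 14.5166*x + 4.1021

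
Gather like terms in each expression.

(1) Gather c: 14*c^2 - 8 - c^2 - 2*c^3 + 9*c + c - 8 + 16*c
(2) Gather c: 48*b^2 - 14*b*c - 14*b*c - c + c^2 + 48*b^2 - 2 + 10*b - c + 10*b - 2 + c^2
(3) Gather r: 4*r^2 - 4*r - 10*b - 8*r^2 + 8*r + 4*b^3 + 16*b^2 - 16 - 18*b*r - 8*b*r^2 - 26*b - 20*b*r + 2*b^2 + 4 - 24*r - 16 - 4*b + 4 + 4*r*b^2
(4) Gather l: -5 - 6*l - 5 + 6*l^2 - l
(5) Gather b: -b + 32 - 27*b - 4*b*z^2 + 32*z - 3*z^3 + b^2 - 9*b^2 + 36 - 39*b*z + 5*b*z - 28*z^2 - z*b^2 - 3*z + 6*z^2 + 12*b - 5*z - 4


(1) = -2*c^3 + 13*c^2 + 26*c - 16
(2) = 96*b^2 + 20*b + 2*c^2 + c*(-28*b - 2) - 4
(3) = 4*b^3 + 18*b^2 - 40*b + r^2*(-8*b - 4) + r*(4*b^2 - 38*b - 20) - 24
(4) = 6*l^2 - 7*l - 10
(5) = b^2*(-z - 8) + b*(-4*z^2 - 34*z - 16) - 3*z^3 - 22*z^2 + 24*z + 64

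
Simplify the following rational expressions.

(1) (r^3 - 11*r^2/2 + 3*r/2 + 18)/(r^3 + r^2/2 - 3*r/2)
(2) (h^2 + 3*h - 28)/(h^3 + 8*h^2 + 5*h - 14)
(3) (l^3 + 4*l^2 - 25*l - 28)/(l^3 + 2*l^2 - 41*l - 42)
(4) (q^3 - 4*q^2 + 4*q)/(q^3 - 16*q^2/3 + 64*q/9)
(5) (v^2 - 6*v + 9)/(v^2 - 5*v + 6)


(1) = (r^2 - 7*r + 12)/(r^2 - r)
(2) = (h - 4)/(h^2 + h - 2)
(3) = (l - 4)/(l - 6)
(4) = (9*q^2 - 36*q + 36)/(9*q^2 - 48*q + 64)
(5) = (v - 3)/(v - 2)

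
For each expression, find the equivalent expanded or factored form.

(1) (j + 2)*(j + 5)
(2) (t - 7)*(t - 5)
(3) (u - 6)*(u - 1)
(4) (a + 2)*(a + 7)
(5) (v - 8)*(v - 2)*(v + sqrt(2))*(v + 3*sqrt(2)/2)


(1) = j^2 + 7*j + 10
(2) = t^2 - 12*t + 35
(3) = u^2 - 7*u + 6
(4) = a^2 + 9*a + 14
(5) = v^4 - 10*v^3 + 5*sqrt(2)*v^3/2 - 25*sqrt(2)*v^2 + 19*v^2 - 30*v + 40*sqrt(2)*v + 48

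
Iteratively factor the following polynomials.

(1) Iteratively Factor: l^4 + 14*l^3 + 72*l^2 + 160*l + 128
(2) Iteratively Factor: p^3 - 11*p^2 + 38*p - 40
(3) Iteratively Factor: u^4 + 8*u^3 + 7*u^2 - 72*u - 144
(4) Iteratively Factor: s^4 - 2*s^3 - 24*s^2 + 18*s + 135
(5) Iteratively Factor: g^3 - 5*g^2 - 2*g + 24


(1) = (l + 4)*(l^3 + 10*l^2 + 32*l + 32) = (l + 4)^2*(l^2 + 6*l + 8) = (l + 4)^3*(l + 2)
(2) = (p - 5)*(p^2 - 6*p + 8) = (p - 5)*(p - 2)*(p - 4)
(3) = (u + 4)*(u^3 + 4*u^2 - 9*u - 36) = (u - 3)*(u + 4)*(u^2 + 7*u + 12) = (u - 3)*(u + 4)^2*(u + 3)
(4) = (s - 5)*(s^3 + 3*s^2 - 9*s - 27) = (s - 5)*(s + 3)*(s^2 - 9) = (s - 5)*(s - 3)*(s + 3)*(s + 3)
(5) = (g + 2)*(g^2 - 7*g + 12) = (g - 4)*(g + 2)*(g - 3)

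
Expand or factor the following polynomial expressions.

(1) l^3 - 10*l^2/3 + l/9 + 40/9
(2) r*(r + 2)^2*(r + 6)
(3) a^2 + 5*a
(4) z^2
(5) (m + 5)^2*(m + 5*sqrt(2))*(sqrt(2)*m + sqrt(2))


(1) = (l - 8/3)*(l - 5/3)*(l + 1)
(2) = r^4 + 10*r^3 + 28*r^2 + 24*r
(3) = a*(a + 5)
(4) = z^2
(5) = sqrt(2)*m^4 + 10*m^3 + 11*sqrt(2)*m^3 + 35*sqrt(2)*m^2 + 110*m^2 + 25*sqrt(2)*m + 350*m + 250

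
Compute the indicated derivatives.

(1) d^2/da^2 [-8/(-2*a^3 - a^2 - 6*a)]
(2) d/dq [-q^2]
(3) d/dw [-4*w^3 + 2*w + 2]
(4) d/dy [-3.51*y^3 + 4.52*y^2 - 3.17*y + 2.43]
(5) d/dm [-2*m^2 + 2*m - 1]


(1) = 16*(-a*(6*a + 1)*(2*a^2 + a + 6) + 4*(3*a^2 + a + 3)^2)/(a^3*(2*a^2 + a + 6)^3)
(2) = -2*q
(3) = 2 - 12*w^2
(4) = -10.53*y^2 + 9.04*y - 3.17
(5) = 2 - 4*m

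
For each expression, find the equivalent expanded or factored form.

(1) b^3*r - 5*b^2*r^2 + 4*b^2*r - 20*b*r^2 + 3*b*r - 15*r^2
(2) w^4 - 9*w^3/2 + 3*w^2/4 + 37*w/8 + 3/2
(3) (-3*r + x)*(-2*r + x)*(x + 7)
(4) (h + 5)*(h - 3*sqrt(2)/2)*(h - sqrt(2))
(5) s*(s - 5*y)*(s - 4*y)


(1) = (b + 3)*(b - 5*r)*(b*r + r)
(2) = (w - 4)*(w - 3/2)*(w + 1/2)^2
(3) = 6*r^2*x + 42*r^2 - 5*r*x^2 - 35*r*x + x^3 + 7*x^2
(4) = h^3 - 5*sqrt(2)*h^2/2 + 5*h^2 - 25*sqrt(2)*h/2 + 3*h + 15
(5) = s^3 - 9*s^2*y + 20*s*y^2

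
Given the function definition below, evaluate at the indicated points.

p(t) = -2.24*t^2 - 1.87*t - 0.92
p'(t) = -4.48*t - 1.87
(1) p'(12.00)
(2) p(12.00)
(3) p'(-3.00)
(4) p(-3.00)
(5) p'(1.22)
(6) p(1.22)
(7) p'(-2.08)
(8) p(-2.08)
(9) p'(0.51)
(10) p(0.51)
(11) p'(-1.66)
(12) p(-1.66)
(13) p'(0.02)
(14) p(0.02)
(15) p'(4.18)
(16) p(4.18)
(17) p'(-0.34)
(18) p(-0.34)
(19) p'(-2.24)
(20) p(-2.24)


(1) = -55.63
(2) = -345.92
(3) = 11.57
(4) = -15.47
(5) = -7.34
(6) = -6.54
(7) = 7.45
(8) = -6.72
(9) = -4.15
(10) = -2.46
(11) = 5.57
(12) = -3.99
(13) = -1.96
(14) = -0.96
(15) = -20.60
(16) = -47.87
(17) = -0.35
(18) = -0.54
(19) = 8.17
(20) = -7.97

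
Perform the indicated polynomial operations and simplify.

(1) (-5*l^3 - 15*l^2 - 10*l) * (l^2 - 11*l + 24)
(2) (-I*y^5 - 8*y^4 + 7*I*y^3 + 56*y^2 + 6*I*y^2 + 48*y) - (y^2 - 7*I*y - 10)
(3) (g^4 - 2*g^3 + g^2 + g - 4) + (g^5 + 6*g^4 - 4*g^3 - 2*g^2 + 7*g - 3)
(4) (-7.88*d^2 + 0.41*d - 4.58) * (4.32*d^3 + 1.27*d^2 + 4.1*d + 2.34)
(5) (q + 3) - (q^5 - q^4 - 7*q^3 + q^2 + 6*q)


(1) = -5*l^5 + 40*l^4 + 35*l^3 - 250*l^2 - 240*l
(2) = -I*y^5 - 8*y^4 + 7*I*y^3 + 55*y^2 + 6*I*y^2 + 48*y + 7*I*y + 10
(3) = g^5 + 7*g^4 - 6*g^3 - g^2 + 8*g - 7
(4) = -34.0416*d^5 - 8.2364*d^4 - 51.5729*d^3 - 22.5748*d^2 - 17.8186*d - 10.7172
(5) = -q^5 + q^4 + 7*q^3 - q^2 - 5*q + 3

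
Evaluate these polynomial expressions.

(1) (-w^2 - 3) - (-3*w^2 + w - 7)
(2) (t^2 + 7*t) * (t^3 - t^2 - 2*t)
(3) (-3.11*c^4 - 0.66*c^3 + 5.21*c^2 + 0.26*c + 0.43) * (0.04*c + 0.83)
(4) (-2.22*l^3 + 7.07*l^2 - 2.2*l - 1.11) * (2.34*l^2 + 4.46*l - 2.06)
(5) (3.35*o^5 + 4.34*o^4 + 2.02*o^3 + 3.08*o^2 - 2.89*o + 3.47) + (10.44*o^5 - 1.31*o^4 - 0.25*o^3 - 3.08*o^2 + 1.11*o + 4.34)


(1) = 2*w^2 - w + 4
(2) = t^5 + 6*t^4 - 9*t^3 - 14*t^2
(3) = -0.1244*c^5 - 2.6077*c^4 - 0.3394*c^3 + 4.3347*c^2 + 0.233*c + 0.3569
(4) = -5.1948*l^5 + 6.6426*l^4 + 30.9574*l^3 - 26.9736*l^2 - 0.4186*l + 2.2866
(5) = 13.79*o^5 + 3.03*o^4 + 1.77*o^3 - 1.78*o + 7.81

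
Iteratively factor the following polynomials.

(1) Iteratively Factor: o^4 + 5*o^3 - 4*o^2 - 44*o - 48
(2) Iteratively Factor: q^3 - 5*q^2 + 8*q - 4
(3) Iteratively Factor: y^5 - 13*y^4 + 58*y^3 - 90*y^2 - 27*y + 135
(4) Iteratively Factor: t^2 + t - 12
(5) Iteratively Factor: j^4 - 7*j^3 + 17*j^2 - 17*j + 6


(1) = (o + 2)*(o^3 + 3*o^2 - 10*o - 24) = (o - 3)*(o + 2)*(o^2 + 6*o + 8) = (o - 3)*(o + 2)*(o + 4)*(o + 2)
(2) = (q - 2)*(q^2 - 3*q + 2) = (q - 2)^2*(q - 1)
(3) = (y + 1)*(y^4 - 14*y^3 + 72*y^2 - 162*y + 135) = (y - 3)*(y + 1)*(y^3 - 11*y^2 + 39*y - 45) = (y - 3)^2*(y + 1)*(y^2 - 8*y + 15) = (y - 5)*(y - 3)^2*(y + 1)*(y - 3)
(4) = (t - 3)*(t + 4)
(5) = (j - 1)*(j^3 - 6*j^2 + 11*j - 6) = (j - 1)^2*(j^2 - 5*j + 6) = (j - 2)*(j - 1)^2*(j - 3)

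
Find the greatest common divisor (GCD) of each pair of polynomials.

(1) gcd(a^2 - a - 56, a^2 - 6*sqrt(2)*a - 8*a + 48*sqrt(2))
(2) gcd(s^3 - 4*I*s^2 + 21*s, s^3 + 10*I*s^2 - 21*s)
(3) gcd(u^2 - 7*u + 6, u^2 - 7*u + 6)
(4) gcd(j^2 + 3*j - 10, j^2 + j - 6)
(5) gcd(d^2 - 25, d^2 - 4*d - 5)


(1) = gcd((a - 8)*(a + 7), (a - 8)*(a - 6*sqrt(2))) = a - 8
(2) = s^2 + 3*I*s
(3) = gcd((u - 6)*(u - 1), (u - 6)*(u - 1)) = u^2 - 7*u + 6
(4) = gcd((j - 2)*(j + 5), (j - 2)*(j + 3)) = j - 2
(5) = gcd((d - 5)*(d + 5), (d - 5)*(d + 1)) = d - 5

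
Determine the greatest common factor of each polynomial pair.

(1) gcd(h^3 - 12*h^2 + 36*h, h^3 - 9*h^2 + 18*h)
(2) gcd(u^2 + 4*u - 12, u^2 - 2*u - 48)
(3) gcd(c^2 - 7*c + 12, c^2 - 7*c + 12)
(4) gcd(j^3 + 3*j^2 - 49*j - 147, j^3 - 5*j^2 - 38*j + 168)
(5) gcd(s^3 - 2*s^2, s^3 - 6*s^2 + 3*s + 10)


(1) = h^2 - 6*h
(2) = u + 6
(3) = gcd((c - 4)*(c - 3), (c - 4)*(c - 3)) = c^2 - 7*c + 12
(4) = gcd((j - 7)*(j + 3)*(j + 7), (j - 7)*(j - 4)*(j + 6)) = j - 7
(5) = gcd(s^2*(s - 2), (s - 5)*(s - 2)*(s + 1)) = s - 2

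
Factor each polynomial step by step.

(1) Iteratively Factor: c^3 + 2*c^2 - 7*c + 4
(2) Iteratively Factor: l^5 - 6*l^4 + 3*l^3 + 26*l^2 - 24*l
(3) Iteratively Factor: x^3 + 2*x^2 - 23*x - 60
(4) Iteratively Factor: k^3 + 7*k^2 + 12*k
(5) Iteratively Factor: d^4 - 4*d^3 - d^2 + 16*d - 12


(1) = (c + 4)*(c^2 - 2*c + 1) = (c - 1)*(c + 4)*(c - 1)
(2) = (l)*(l^4 - 6*l^3 + 3*l^2 + 26*l - 24) = l*(l + 2)*(l^3 - 8*l^2 + 19*l - 12) = l*(l - 3)*(l + 2)*(l^2 - 5*l + 4) = l*(l - 4)*(l - 3)*(l + 2)*(l - 1)
(3) = (x - 5)*(x^2 + 7*x + 12) = (x - 5)*(x + 4)*(x + 3)
(4) = (k + 3)*(k^2 + 4*k) = k*(k + 3)*(k + 4)
(5) = (d - 1)*(d^3 - 3*d^2 - 4*d + 12) = (d - 3)*(d - 1)*(d^2 - 4) = (d - 3)*(d - 2)*(d - 1)*(d + 2)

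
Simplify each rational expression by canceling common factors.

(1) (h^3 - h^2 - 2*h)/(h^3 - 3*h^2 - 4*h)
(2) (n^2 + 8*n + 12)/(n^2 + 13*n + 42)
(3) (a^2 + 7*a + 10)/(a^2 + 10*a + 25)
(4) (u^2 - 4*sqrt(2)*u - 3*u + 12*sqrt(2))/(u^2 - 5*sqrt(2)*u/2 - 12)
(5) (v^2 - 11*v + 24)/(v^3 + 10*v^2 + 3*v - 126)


(1) = (h - 2)/(h - 4)
(2) = (n + 2)/(n + 7)
(3) = (a + 2)/(a + 5)
(4) = (2*u - 6)/(2*u + 3*sqrt(2))
(5) = (v - 8)/(v^2 + 13*v + 42)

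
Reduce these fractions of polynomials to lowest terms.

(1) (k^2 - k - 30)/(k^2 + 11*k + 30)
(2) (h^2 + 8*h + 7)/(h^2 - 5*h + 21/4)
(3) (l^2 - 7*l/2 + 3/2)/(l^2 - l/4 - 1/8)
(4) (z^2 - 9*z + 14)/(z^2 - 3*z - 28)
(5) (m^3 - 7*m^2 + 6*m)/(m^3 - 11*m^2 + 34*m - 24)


(1) = (k - 6)/(k + 6)
(2) = (4*h^2 + 32*h + 28)/(4*h^2 - 20*h + 21)
(3) = (4*l - 12)/(4*l + 1)
(4) = (z - 2)/(z + 4)
(5) = m/(m - 4)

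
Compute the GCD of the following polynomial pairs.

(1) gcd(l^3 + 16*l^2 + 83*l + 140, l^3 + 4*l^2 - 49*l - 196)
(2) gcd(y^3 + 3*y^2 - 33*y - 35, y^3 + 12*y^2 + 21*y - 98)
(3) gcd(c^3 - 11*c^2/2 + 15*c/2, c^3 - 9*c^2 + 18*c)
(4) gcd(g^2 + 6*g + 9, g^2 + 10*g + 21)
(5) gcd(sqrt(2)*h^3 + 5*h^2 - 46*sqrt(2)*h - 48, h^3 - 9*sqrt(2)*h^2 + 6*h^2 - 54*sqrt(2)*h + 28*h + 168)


(1) = gcd((l + 4)*(l + 5)*(l + 7), (l - 7)*(l + 4)*(l + 7)) = l^2 + 11*l + 28
(2) = y + 7
(3) = gcd(c*(c - 3)*(c - 5/2), c*(c - 6)*(c - 3)) = c^2 - 3*c
(4) = gcd((g + 3)^2, (g + 3)*(g + 7)) = g + 3
(5) = 1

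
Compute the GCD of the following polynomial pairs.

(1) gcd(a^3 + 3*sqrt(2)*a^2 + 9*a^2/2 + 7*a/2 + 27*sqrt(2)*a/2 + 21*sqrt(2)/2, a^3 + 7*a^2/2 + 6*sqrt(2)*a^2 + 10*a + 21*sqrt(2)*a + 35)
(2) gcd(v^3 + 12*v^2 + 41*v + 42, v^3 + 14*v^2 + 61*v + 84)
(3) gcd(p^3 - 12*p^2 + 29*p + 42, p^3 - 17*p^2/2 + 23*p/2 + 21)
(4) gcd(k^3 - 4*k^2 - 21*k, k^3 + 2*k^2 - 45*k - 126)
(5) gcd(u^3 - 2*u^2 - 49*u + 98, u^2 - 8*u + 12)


(1) = a + 7/2
(2) = gcd((v + 2)*(v + 3)*(v + 7), (v + 3)*(v + 4)*(v + 7)) = v^2 + 10*v + 21
(3) = gcd((p - 7)*(p - 6)*(p + 1), (p - 6)*(p - 7/2)*(p + 1)) = p^2 - 5*p - 6
(4) = gcd(k*(k - 7)*(k + 3), (k - 7)*(k + 3)*(k + 6)) = k^2 - 4*k - 21
(5) = u - 2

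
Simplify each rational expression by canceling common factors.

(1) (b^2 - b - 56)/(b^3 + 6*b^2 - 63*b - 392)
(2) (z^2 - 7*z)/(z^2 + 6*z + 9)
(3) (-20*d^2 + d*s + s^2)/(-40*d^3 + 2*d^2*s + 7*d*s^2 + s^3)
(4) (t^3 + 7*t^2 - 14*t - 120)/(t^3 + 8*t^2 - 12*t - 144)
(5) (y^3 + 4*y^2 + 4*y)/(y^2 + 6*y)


(1) = 1/(b + 7)
(2) = (z^2 - 7*z)/(z^2 + 6*z + 9)
(3) = (-4*d + s)/(-8*d^2 + 2*d*s + s^2)
(4) = (t + 5)/(t + 6)
(5) = (y^2 + 4*y + 4)/(y + 6)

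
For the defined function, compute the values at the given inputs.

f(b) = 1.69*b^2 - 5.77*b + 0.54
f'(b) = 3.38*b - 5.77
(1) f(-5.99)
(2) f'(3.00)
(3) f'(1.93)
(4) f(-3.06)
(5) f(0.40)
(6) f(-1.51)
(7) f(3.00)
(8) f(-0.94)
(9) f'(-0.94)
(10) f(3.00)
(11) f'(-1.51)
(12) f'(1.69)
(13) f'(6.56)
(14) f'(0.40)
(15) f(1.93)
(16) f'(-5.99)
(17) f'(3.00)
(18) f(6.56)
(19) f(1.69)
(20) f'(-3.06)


(1) = 95.74
(2) = 4.37
(3) = 0.75
(4) = 34.02
(5) = -1.50
(6) = 13.11
(7) = -1.56
(8) = 7.46
(9) = -8.95
(10) = -1.56
(11) = -10.87
(12) = -0.06
(13) = 16.40
(14) = -4.42
(15) = -4.30
(16) = -26.02
(17) = 4.37
(18) = 35.42
(19) = -4.38
(20) = -16.11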